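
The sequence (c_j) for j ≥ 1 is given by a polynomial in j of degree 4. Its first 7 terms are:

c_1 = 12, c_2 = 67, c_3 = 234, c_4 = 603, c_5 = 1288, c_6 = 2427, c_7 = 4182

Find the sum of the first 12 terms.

1st diffs: 55, 167, 369, 685, 1139, 1755.
2nd diffs: 112, 202, 316, 454, 616.
3rd diffs: 90, 114, 138, 162.
4th diffs: 24, 24, 24 (constant).
So c_j = j^4 + 5j^3 + j^2 + 2j + 3.
Continuing: …, 6739, 10308, 15123, 21442, …, c_{12} = 29547.
Summing j = 1..12 (12 terms) gives 91972.

91972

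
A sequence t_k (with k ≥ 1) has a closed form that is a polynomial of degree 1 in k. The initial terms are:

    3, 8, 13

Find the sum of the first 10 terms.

255

1st diffs: 5, 5 (constant).
So t_k = 5k - 2.
Continuing: …, 18, 23, 28, 33, …, t_{10} = 48.
Summing k = 1..10 (10 terms) gives 255.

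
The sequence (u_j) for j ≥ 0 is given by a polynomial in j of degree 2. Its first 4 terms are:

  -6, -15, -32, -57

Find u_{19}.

-1545

1st diffs: -9, -17, -25.
2nd diffs: -8, -8 (constant).
Newton forward-difference form: u_j = -6 + (-9)·C(j,1) + (-8)·C(j,2).
At j = 19: j = 19, so u_{19} = -6 - 171 - 1368 = -1545.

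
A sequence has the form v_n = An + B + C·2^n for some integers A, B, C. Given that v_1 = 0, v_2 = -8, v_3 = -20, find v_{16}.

Plug in n = 1, 2, 3: A + B + 2C = 0; 2A + B + 4C = -8; 3A + B + 8C = -20.
Subtracting the first from the second: A + 2C = -8.
Subtracting the second from the third: A + 4C = -12.
Solving: C = -2, A = -4, then B = 8.
So v_n = -4·n + 8 + (-2)·2^n; at n=16 this is -131128.

-131128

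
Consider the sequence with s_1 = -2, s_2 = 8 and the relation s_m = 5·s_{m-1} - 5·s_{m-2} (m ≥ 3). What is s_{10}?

Iterate the recurrence:
s_3 = 50, s_4 = 210, s_5 = 800, s_6 = 2950, s_7 = 10750, s_8 = 39000, s_9 = 141250, s_{10} = 511250.

511250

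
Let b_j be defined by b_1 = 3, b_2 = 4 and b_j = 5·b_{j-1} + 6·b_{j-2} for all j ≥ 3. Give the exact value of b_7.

46658

Compute successive terms:
b_3 = 38  b_4 = 214  b_5 = 1298  b_6 = 7774  b_7 = 46658.
(Characteristic roots are 6 and -1.)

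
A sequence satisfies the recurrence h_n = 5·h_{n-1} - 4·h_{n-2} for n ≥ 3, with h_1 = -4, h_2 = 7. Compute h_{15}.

984263331

h_3 = 51  h_4 = 227  h_5 = 931  …  h_{12} = 15379107  h_{13} = 61516451  h_{14} = 246065827  h_{15} = 984263331.
(Characteristic roots are 4 and 1.)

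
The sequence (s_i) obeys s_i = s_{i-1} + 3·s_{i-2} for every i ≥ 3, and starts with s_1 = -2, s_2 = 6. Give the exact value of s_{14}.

48294

s_3 = 0;  s_4 = 18;  s_5 = 18;  …;  s_{11} = 3906;  s_{12} = 9144;  s_{13} = 20862;  s_{14} = 48294.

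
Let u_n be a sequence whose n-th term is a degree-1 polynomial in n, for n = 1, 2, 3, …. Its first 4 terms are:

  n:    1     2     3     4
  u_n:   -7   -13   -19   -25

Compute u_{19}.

1st diffs: -6, -6, -6 (constant).
So u_n = -6n - 1.
Evaluating at n = 19 gives u_{19} = -115.

-115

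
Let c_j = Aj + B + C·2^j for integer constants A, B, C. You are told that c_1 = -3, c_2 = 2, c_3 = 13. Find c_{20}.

3145700

Write the equations: A + B + 2C = -3; 2A + B + 4C = 2; 3A + B + 8C = 13.
Subtracting the first from the second: A + 2C = 5.
Subtracting the second from the third: A + 4C = 11.
Solving: C = 3, A = -1, then B = -8.
Hence c_{20} = -1·20 + (-8) + 3·1048576 = 3145700.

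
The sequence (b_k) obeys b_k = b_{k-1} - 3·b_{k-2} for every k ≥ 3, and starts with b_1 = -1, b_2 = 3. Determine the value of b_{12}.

Step forward from the initial values:
b_3 = 6;  b_4 = -3;  b_5 = -21;  b_6 = -12;  b_7 = 51;  b_8 = 87;  b_9 = -66;  b_{10} = -327;  b_{11} = -129;  b_{12} = 852.

852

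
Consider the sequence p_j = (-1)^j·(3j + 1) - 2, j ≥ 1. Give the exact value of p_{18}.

53

(-1)^18 = 1; 3j + 1 at j=18 is 55; so p_{18} = 53.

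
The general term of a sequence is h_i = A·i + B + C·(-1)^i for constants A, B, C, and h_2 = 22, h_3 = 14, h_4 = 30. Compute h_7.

30

At i = 2, 3, 4: 2A + B + C = 22; 3A + B - C = 14; 4A + B + C = 30.
Subtracting the first from the second: A - 2C = -8.
Subtracting the second from the third: A + 2C = 16.
Solving: C = 6, A = 4, then B = 8.
So h_i = 4·i + 8 + 6·(-1)^i; at i=7 this is 30.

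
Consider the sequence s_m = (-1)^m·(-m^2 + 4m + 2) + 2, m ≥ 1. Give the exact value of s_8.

(-1)^8 = 1; -m^2 + 4m + 2 at m=8 is -30; so s_8 = -28.

-28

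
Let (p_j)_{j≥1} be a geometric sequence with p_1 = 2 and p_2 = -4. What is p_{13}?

Common ratio r = -2.
p_j = 2·(-2)^(j-1).
p_{13} = 2·(-2)^12 = 8192.

8192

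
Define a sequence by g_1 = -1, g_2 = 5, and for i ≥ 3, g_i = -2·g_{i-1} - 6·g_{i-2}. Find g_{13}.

Compute successive terms:
g_3 = -4;  g_4 = -22;  g_5 = 68;  …;  g_{10} = -6448;  g_{11} = 8384;  g_{12} = 21920;  g_{13} = -94144.

-94144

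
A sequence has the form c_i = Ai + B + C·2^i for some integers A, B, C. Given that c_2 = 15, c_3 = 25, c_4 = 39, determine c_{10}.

1083

The three given values yield: 2A + B + 4C = 15; 3A + B + 8C = 25; 4A + B + 16C = 39.
Subtracting the first from the second: A + 4C = 10.
Subtracting the second from the third: A + 8C = 14.
Solving: C = 1, A = 6, then B = -1.
Therefore c_{10} = 60 + (-1) + 1·1024 = 1083.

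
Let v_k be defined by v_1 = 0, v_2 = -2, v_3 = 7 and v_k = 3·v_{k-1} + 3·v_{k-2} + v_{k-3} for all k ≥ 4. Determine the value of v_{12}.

791575

Iterate the recurrence:
v_4 = 15;  v_5 = 64;  v_6 = 244;  v_7 = 939;  v_8 = 3613;  v_9 = 13900;  v_{10} = 53478;  v_{11} = 205747;  v_{12} = 791575.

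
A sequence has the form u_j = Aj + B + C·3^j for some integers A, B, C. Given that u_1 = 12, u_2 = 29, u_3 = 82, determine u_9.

59044

At j = 1, 2, 3: A + B + 3C = 12; 2A + B + 9C = 29; 3A + B + 27C = 82.
Subtracting the first from the second: A + 6C = 17.
Subtracting the second from the third: A + 18C = 53.
Solving: C = 3, A = -1, then B = 4.
Hence u_9 = -1·9 + 4 + 3·19683 = 59044.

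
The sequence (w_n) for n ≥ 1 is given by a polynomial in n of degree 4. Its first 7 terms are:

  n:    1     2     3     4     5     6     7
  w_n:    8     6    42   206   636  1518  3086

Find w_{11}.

1st diffs: -2, 36, 164, 430, 882, 1568.
2nd diffs: 38, 128, 266, 452, 686.
3rd diffs: 90, 138, 186, 234.
4th diffs: 48, 48, 48 (constant).
Newton forward-difference form: w_n = 8 + (-2)·C(n-1,1) + 38·C(n-1,2) + 90·C(n-1,3) + 48·C(n-1,4).
At n = 11: n-1 = 10, so w_{11} = 8 - 20 + 1710 + 10800 + 10080 = 22578.

22578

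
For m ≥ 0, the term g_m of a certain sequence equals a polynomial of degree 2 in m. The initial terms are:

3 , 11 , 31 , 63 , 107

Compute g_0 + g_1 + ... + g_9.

1st diffs: 8, 20, 32, 44.
2nd diffs: 12, 12, 12 (constant).
So g_m = 6m^2 + 2m + 3.
Continuing: …, 163, 231, 311, 403, …, g_9 = 507.
Summing m = 0..9 (10 terms) gives 1830.

1830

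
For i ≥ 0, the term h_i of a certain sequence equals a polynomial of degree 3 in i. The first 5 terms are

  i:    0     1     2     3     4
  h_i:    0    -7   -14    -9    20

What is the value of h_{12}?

2556

1st diffs: -7, -7, 5, 29.
2nd diffs: 0, 12, 24.
3rd diffs: 12, 12 (constant).
Newton forward-difference form: h_i = (-7)·C(i,1) + 12·C(i,3).
At i = 12: i = 12, so h_{12} = -84 + 2640 = 2556.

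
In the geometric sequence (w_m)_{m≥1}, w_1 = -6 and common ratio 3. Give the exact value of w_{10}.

-118098

w_m = (-6)·3^(m-1).
w_{10} = (-6)·3^9 = -118098.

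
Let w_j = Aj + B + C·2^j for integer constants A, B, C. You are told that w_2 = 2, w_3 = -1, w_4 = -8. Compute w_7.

-117

Write the equations: 2A + B + 4C = 2; 3A + B + 8C = -1; 4A + B + 16C = -8.
Subtracting the first from the second: A + 4C = -3.
Subtracting the second from the third: A + 8C = -7.
Solving: C = -1, A = 1, then B = 4.
Therefore w_7 = 7 + 4 + (-1)·128 = -117.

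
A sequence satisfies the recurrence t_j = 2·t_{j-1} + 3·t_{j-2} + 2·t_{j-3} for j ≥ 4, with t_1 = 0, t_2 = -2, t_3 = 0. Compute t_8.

t_4 = -6;  t_5 = -16;  t_6 = -50;  t_7 = -160;  t_8 = -502.

-502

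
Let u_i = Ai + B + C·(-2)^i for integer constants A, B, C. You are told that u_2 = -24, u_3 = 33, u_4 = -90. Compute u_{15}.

163797

Write the equations: 2A + B + 4C = -24; 3A + B - 8C = 33; 4A + B + 16C = -90.
Subtracting the first from the second: A - 12C = 57.
Subtracting the second from the third: A + 24C = -123.
Solving: C = -5, A = -3, then B = 2.
So u_i = -3·i + 2 + (-5)·(-2)^i; at i=15 this is 163797.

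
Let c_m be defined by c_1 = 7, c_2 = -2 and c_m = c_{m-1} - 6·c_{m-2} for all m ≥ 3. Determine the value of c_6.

424

Compute successive terms:
c_3 = -44, c_4 = -32, c_5 = 232, c_6 = 424.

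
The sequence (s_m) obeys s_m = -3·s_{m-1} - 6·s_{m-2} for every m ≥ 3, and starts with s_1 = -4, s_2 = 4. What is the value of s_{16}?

586116

Compute successive terms:
s_3 = 12, s_4 = -60, s_5 = 108, …, s_{13} = -37908, s_{14} = 422820, s_{15} = -1041012, s_{16} = 586116.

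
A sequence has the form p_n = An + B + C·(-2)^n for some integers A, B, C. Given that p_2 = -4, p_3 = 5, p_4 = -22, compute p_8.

-274

The three given values yield: 2A + B + 4C = -4; 3A + B - 8C = 5; 4A + B + 16C = -22.
Subtracting the first from the second: A - 12C = 9.
Subtracting the second from the third: A + 24C = -27.
Solving: C = -1, A = -3, then B = 6.
So p_n = -3·n + 6 + (-1)·(-2)^n; at n=8 this is -274.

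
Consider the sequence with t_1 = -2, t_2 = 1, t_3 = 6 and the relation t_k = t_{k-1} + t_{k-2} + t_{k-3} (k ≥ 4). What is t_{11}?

466

Compute successive terms:
t_4 = 5;  t_5 = 12;  t_6 = 23;  t_7 = 40;  t_8 = 75;  t_9 = 138;  t_{10} = 253;  t_{11} = 466.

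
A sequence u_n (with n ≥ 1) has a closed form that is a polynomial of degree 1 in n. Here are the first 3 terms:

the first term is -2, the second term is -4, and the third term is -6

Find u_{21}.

1st diffs: -2, -2 (constant).
So u_n = -2n.
Evaluating at n = 21 gives u_{21} = -42.

-42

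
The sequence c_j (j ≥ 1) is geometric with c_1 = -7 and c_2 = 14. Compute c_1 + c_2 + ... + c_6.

147

Common ratio r = -2.
c_j = (-7)·(-2)^(j-1).
S = (-7)·((-2)^6 - 1)/(-2 - 1) = (-7)·(64 - 1)/(-3) = 147.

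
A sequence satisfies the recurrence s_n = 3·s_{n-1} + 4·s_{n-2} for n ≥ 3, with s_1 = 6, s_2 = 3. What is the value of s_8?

29487

s_3 = 33  s_4 = 111  s_5 = 465  s_6 = 1839  s_7 = 7377  s_8 = 29487.
(Characteristic roots are 4 and -1.)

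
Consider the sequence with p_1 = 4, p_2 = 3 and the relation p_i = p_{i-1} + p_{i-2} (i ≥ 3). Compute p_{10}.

186

p_3 = 7; p_4 = 10; p_5 = 17; p_6 = 27; p_7 = 44; p_8 = 71; p_9 = 115; p_{10} = 186.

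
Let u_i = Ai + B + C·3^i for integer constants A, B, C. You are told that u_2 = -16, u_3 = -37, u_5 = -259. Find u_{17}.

-129140215

Write the equations: 2A + B + 9C = -16; 3A + B + 27C = -37; 5A + B + 243C = -259.
Subtracting the first from the second: A + 18C = -21.
Subtracting the second from the third: 2A + 216C = -222.
Solving: C = -1, A = -3, then B = -1.
Therefore u_{17} = -51 + (-1) + (-1)·129140163 = -129140215.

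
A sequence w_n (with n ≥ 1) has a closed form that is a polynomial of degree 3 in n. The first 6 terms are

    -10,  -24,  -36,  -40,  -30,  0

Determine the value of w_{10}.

440

1st diffs: -14, -12, -4, 10, 30.
2nd diffs: 2, 8, 14, 20.
3rd diffs: 6, 6, 6 (constant).
Newton forward-difference form: w_n = -10 + (-14)·C(n-1,1) + 2·C(n-1,2) + 6·C(n-1,3).
At n = 10: n-1 = 9, so w_{10} = -10 - 126 + 72 + 504 = 440.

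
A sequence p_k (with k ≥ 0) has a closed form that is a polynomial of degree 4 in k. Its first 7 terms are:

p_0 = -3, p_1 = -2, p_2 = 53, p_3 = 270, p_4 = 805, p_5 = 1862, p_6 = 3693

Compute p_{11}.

1st diffs: 1, 55, 217, 535, 1057, 1831.
2nd diffs: 54, 162, 318, 522, 774.
3rd diffs: 108, 156, 204, 252.
4th diffs: 48, 48, 48 (constant).
So p_k = 2k^4 + 6k^3 - 5k^2 - 2k - 3.
Evaluating at k = 11 gives p_{11} = 36638.

36638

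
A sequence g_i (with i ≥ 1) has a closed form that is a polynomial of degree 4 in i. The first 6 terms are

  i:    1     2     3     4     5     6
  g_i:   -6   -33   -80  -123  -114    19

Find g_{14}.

1st diffs: -27, -47, -43, 9, 133.
2nd diffs: -20, 4, 52, 124.
3rd diffs: 24, 48, 72.
4th diffs: 24, 24 (constant).
So g_i = i^4 - 6i^3 + i^2 - 3i + 1.
Evaluating at i = 14 gives g_{14} = 22107.

22107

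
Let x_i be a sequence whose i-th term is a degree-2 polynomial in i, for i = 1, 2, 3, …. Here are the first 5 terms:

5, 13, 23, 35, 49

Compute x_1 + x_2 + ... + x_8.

1st diffs: 8, 10, 12, 14.
2nd diffs: 2, 2, 2 (constant).
Newton forward-difference form: x_i = 5 + 8·C(i-1,1) + 2·C(i-1,2).
Continuing: 65, 83, 103.
Summing i = 1..8 (8 terms) gives 376.

376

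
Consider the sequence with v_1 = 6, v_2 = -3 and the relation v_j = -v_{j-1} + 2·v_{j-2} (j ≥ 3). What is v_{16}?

Step forward from the initial values:
v_3 = 15, v_4 = -21, v_5 = 51, …, v_{13} = 12291, v_{14} = -24573, v_{15} = 49155, v_{16} = -98301.
(Characteristic roots are 1 and -2.)

-98301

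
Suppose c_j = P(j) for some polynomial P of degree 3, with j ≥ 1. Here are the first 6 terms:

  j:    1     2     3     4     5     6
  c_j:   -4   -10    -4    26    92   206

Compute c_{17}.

8060

1st diffs: -6, 6, 30, 66, 114.
2nd diffs: 12, 24, 36, 48.
3rd diffs: 12, 12, 12 (constant).
Newton forward-difference form: c_j = -4 + (-6)·C(j-1,1) + 12·C(j-1,2) + 12·C(j-1,3).
At j = 17: j-1 = 16, so c_{17} = -4 - 96 + 1440 + 6720 = 8060.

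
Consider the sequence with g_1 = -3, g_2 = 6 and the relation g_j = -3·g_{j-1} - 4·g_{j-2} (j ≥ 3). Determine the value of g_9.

Applying the relation repeatedly:
g_3 = -6; g_4 = -6; g_5 = 42; g_6 = -102; g_7 = 138; g_8 = -6; g_9 = -534.

-534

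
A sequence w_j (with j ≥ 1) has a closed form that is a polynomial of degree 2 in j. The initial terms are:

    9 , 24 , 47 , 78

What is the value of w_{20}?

1st diffs: 15, 23, 31.
2nd diffs: 8, 8 (constant).
Newton forward-difference form: w_j = 9 + 15·C(j-1,1) + 8·C(j-1,2).
At j = 20: j-1 = 19, so w_{20} = 9 + 285 + 1368 = 1662.

1662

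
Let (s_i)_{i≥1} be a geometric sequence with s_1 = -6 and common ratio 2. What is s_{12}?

s_i = (-6)·2^(i-1).
s_{12} = (-6)·2^11 = -12288.

-12288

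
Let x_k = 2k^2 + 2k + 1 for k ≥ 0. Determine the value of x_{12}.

313

x_{12} = 2·12^2 + 2·12 + 1 = 313.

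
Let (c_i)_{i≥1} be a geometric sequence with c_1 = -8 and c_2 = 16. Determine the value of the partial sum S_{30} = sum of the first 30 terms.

2863311528

Common ratio r = -2.
c_i = (-8)·(-2)^(i-1).
S = (-8)·((-2)^30 - 1)/(-2 - 1) = (-8)·(1073741824 - 1)/(-3) = 2863311528.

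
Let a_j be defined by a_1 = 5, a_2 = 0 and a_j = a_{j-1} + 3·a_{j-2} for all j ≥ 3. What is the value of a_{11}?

Applying the relation repeatedly:
a_3 = 15;  a_4 = 15;  a_5 = 60;  a_6 = 105;  a_7 = 285;  a_8 = 600;  a_9 = 1455;  a_{10} = 3255;  a_{11} = 7620.

7620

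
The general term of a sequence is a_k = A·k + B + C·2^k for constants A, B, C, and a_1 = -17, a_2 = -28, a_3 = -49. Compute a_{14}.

-81940

At k = 1, 2, 3: A + B + 2C = -17; 2A + B + 4C = -28; 3A + B + 8C = -49.
Subtracting the first from the second: A + 2C = -11.
Subtracting the second from the third: A + 4C = -21.
Solving: C = -5, A = -1, then B = -6.
Therefore a_{14} = -14 + (-6) + (-5)·16384 = -81940.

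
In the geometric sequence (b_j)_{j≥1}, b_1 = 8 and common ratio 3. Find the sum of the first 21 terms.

41841412808

b_j = 8·3^(j-1).
S = 8·(3^21 - 1)/(3 - 1) = 8·(10460353203 - 1)/(2) = 41841412808.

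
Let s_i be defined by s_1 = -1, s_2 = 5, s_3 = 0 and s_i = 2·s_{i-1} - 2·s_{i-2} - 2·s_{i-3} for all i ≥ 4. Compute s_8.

116

Compute successive terms:
s_4 = -8, s_5 = -26, s_6 = -36, s_7 = -4, s_8 = 116.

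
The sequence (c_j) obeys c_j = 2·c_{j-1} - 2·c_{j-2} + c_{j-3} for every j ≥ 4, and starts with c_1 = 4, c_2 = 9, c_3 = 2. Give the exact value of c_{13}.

4

Step forward from the initial values:
c_4 = -10  c_5 = -15  c_6 = -8  c_7 = 4  c_8 = 9  c_9 = 2  c_{10} = -10  c_{11} = -15  c_{12} = -8  c_{13} = 4.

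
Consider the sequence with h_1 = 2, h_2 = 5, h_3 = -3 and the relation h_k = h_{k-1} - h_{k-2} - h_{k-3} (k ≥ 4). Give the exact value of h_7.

23

h_4 = -10;  h_5 = -12;  h_6 = 1;  h_7 = 23.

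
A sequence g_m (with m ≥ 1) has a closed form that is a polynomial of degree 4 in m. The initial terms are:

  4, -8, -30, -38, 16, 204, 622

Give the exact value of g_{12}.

1st diffs: -12, -22, -8, 54, 188, 418.
2nd diffs: -10, 14, 62, 134, 230.
3rd diffs: 24, 48, 72, 96.
4th diffs: 24, 24, 24 (constant).
Newton forward-difference form: g_m = 4 + (-12)·C(m-1,1) + (-10)·C(m-1,2) + 24·C(m-1,3) + 24·C(m-1,4).
At m = 12: m-1 = 11, so g_{12} = 4 - 132 - 550 + 3960 + 7920 = 11202.

11202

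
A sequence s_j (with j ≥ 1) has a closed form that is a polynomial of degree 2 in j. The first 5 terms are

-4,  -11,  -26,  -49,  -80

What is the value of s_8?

-221

1st diffs: -7, -15, -23, -31.
2nd diffs: -8, -8, -8 (constant).
Newton forward-difference form: s_j = -4 + (-7)·C(j-1,1) + (-8)·C(j-1,2).
At j = 8: j-1 = 7, so s_8 = -4 - 49 - 168 = -221.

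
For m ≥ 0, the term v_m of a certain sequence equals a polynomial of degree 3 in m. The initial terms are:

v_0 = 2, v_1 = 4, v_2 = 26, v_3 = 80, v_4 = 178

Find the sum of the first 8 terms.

1st diffs: 2, 22, 54, 98.
2nd diffs: 20, 32, 44.
3rd diffs: 12, 12 (constant).
So v_m = 2m^3 + 4m^2 - 4m + 2.
Continuing: 332, 554, 856.
Summing m = 0..7 (8 terms) gives 2032.

2032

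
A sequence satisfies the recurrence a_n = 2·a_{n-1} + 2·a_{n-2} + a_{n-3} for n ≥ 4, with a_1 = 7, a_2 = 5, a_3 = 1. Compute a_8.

Iterate the recurrence:
a_4 = 19, a_5 = 45, a_6 = 129, a_7 = 367, a_8 = 1037.

1037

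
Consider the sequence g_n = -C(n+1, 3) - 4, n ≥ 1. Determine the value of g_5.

-24

C(6, 3) = 20, so g_5 = -24.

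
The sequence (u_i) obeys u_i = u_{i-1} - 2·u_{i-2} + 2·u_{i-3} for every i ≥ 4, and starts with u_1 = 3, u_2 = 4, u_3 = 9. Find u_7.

21

u_4 = 7  u_5 = -3  u_6 = 1  u_7 = 21.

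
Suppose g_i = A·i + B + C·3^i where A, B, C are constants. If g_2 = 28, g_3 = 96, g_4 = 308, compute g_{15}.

57395568

Plug in i = 2, 3, 4: 2A + B + 9C = 28; 3A + B + 27C = 96; 4A + B + 81C = 308.
Subtracting the first from the second: A + 18C = 68.
Subtracting the second from the third: A + 54C = 212.
Solving: C = 4, A = -4, then B = 0.
Therefore g_{15} = -60 + 0 + 4·14348907 = 57395568.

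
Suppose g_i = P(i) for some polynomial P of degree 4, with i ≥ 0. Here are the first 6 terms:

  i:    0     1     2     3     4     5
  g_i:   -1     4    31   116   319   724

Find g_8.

4351

1st diffs: 5, 27, 85, 203, 405.
2nd diffs: 22, 58, 118, 202.
3rd diffs: 36, 60, 84.
4th diffs: 24, 24 (constant).
So g_i = i^4 + 4i^2 - 1.
Evaluating at i = 8 gives g_8 = 4351.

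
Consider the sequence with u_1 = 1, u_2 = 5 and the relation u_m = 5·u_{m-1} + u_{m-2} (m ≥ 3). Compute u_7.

18901

Step forward from the initial values:
u_3 = 26, u_4 = 135, u_5 = 701, u_6 = 3640, u_7 = 18901.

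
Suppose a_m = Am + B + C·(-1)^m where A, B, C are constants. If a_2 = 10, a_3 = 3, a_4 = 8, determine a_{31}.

Plug in m = 2, 3, 4: 2A + B + C = 10; 3A + B - C = 3; 4A + B + C = 8.
Subtracting the first from the second: A - 2C = -7.
Subtracting the second from the third: A + 2C = 5.
Solving: C = 3, A = -1, then B = 9.
Hence a_{31} = -1·31 + 9 + 3·(-1) = -25.

-25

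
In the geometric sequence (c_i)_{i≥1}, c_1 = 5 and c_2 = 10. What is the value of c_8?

640

Common ratio r = 2.
c_i = 5·2^(i-1).
c_8 = 5·2^7 = 640.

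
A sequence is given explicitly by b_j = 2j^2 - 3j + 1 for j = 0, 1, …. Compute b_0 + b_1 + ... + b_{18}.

Over j = 0..18: Σj = 171, Σj² = 2109.
Total = (2)·2109 + (-3)·171 + (1)·19 = 3724.

3724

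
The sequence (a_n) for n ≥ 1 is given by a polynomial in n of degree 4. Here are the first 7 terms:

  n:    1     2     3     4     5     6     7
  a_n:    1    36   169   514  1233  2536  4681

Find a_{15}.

98953

1st diffs: 35, 133, 345, 719, 1303, 2145.
2nd diffs: 98, 212, 374, 584, 842.
3rd diffs: 114, 162, 210, 258.
4th diffs: 48, 48, 48 (constant).
Newton forward-difference form: a_n = 1 + 35·C(n-1,1) + 98·C(n-1,2) + 114·C(n-1,3) + 48·C(n-1,4).
At n = 15: n-1 = 14, so a_{15} = 1 + 490 + 8918 + 41496 + 48048 = 98953.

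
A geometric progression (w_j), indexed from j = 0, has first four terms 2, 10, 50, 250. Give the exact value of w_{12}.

488281250

Common ratio r = 5.
w_j = 2·5^(j-0).
w_{12} = 2·5^12 = 488281250.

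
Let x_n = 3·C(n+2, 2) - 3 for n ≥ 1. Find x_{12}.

270

C(14, 2) = 91, so x_{12} = 270.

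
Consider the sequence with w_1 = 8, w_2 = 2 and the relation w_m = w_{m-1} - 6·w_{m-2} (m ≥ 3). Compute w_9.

Iterate the recurrence:
w_3 = -46;  w_4 = -58;  w_5 = 218;  w_6 = 566;  w_7 = -742;  w_8 = -4138;  w_9 = 314.

314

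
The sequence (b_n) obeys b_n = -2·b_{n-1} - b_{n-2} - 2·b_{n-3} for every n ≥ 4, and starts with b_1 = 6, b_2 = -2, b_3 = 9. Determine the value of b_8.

-388

b_4 = -28; b_5 = 51; b_6 = -92; b_7 = 189; b_8 = -388.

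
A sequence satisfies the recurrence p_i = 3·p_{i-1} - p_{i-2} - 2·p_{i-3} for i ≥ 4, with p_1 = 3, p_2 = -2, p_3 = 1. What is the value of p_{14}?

Compute successive terms:
p_4 = -1, p_5 = 0, p_6 = -1, …, p_{11} = -8, p_{12} = -13, p_{13} = -21, p_{14} = -34.

-34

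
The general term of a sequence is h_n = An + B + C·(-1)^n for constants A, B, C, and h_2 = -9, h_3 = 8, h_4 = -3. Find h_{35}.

At n = 2, 3, 4: 2A + B + C = -9; 3A + B - C = 8; 4A + B + C = -3.
Subtracting the first from the second: A - 2C = 17.
Subtracting the second from the third: A + 2C = -11.
Solving: C = -7, A = 3, then B = -8.
Hence h_{35} = 3·35 + (-8) + (-7)·(-1) = 104.

104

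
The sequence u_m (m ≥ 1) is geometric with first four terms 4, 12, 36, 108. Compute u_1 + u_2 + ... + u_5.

Common ratio r = 3.
u_m = 4·3^(m-1).
S = 4·(3^5 - 1)/(3 - 1) = 4·(243 - 1)/(2) = 484.

484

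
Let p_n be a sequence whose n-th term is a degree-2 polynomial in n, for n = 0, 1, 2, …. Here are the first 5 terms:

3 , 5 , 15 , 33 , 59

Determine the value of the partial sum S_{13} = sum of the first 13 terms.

2483

1st diffs: 2, 10, 18, 26.
2nd diffs: 8, 8, 8 (constant).
Newton forward-difference form: p_n = 3 + 2·C(n,1) + 8·C(n,2).
Continuing: …, 93, 135, 185, 243, …, p_{12} = 555.
Summing n = 0..12 (13 terms) gives 2483.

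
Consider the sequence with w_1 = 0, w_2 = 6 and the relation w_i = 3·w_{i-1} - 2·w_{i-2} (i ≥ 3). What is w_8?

762

Compute successive terms:
w_3 = 18, w_4 = 42, w_5 = 90, w_6 = 186, w_7 = 378, w_8 = 762.
(Characteristic roots are 2 and 1.)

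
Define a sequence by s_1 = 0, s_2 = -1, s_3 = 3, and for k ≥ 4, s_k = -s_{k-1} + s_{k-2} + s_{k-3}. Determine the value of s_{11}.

15

Iterate the recurrence:
s_4 = -4;  s_5 = 6;  s_6 = -7;  s_7 = 9;  s_8 = -10;  s_9 = 12;  s_{10} = -13;  s_{11} = 15.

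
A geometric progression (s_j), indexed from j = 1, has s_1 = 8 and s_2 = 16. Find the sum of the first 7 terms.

1016

Common ratio r = 2.
s_j = 8·2^(j-1).
S = 8·(2^7 - 1)/(2 - 1) = 8·(128 - 1)/(1) = 1016.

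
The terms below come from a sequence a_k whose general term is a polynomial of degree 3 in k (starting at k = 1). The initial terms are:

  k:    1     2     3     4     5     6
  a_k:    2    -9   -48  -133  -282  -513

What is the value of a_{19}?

-19168

1st diffs: -11, -39, -85, -149, -231.
2nd diffs: -28, -46, -64, -82.
3rd diffs: -18, -18, -18 (constant).
Newton forward-difference form: a_k = 2 + (-11)·C(k-1,1) + (-28)·C(k-1,2) + (-18)·C(k-1,3).
At k = 19: k-1 = 18, so a_{19} = 2 - 198 - 4284 - 14688 = -19168.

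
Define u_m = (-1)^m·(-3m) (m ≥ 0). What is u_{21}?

63

(-1)^21 = -1; -3m at m=21 is -63; so u_{21} = 63.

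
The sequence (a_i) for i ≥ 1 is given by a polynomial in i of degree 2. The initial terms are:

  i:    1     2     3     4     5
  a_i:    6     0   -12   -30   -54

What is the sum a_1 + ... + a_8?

1st diffs: -6, -12, -18, -24.
2nd diffs: -6, -6, -6 (constant).
Newton forward-difference form: a_i = 6 + (-6)·C(i-1,1) + (-6)·C(i-1,2).
Continuing: -84, -120, -162.
Summing i = 1..8 (8 terms) gives -456.

-456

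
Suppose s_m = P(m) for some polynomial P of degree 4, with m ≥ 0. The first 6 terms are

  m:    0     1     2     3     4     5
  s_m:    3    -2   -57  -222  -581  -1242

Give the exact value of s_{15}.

-65382

1st diffs: -5, -55, -165, -359, -661.
2nd diffs: -50, -110, -194, -302.
3rd diffs: -60, -84, -108.
4th diffs: -24, -24 (constant).
Newton forward-difference form: s_m = 3 + (-5)·C(m,1) + (-50)·C(m,2) + (-60)·C(m,3) + (-24)·C(m,4).
At m = 15: m = 15, so s_{15} = 3 - 75 - 5250 - 27300 - 32760 = -65382.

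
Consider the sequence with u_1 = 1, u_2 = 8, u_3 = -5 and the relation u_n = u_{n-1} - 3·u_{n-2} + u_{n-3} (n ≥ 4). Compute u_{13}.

Iterate the recurrence:
u_4 = -28, u_5 = -5, u_6 = 74, u_7 = 61, u_8 = -166, u_9 = -275, u_{10} = 284, u_{11} = 943, u_{12} = -184, u_{13} = -2729.

-2729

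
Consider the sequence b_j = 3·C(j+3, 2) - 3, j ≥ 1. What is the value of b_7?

C(10, 2) = 45, so b_7 = 132.

132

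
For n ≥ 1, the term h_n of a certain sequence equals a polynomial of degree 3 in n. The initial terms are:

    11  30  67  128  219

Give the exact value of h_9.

1003

1st diffs: 19, 37, 61, 91.
2nd diffs: 18, 24, 30.
3rd diffs: 6, 6 (constant).
Newton forward-difference form: h_n = 11 + 19·C(n-1,1) + 18·C(n-1,2) + 6·C(n-1,3).
At n = 9: n-1 = 8, so h_9 = 11 + 152 + 504 + 336 = 1003.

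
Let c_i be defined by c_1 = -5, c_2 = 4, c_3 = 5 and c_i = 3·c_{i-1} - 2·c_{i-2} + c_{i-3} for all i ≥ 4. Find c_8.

Compute successive terms:
c_4 = 2; c_5 = 0; c_6 = 1; c_7 = 5; c_8 = 13.

13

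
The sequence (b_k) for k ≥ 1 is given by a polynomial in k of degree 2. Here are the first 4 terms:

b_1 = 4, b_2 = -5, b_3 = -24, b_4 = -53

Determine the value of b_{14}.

-893

1st diffs: -9, -19, -29.
2nd diffs: -10, -10 (constant).
Newton forward-difference form: b_k = 4 + (-9)·C(k-1,1) + (-10)·C(k-1,2).
At k = 14: k-1 = 13, so b_{14} = 4 - 117 - 780 = -893.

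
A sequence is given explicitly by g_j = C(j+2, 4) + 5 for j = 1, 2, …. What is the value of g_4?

C(6, 4) = 15, so g_4 = 20.

20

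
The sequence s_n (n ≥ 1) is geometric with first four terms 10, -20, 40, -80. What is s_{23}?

Common ratio r = -2.
s_n = 10·(-2)^(n-1).
s_{23} = 10·(-2)^22 = 41943040.

41943040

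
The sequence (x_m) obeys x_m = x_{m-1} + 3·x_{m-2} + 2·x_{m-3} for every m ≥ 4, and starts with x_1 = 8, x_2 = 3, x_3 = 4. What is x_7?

341

Compute successive terms:
x_4 = 29, x_5 = 47, x_6 = 142, x_7 = 341.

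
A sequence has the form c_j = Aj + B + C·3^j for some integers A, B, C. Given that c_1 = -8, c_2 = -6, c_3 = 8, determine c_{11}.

At j = 1, 2, 3: A + B + 3C = -8; 2A + B + 9C = -6; 3A + B + 27C = 8.
Subtracting the first from the second: A + 6C = 2.
Subtracting the second from the third: A + 18C = 14.
Solving: C = 1, A = -4, then B = -7.
Hence c_{11} = -4·11 + (-7) + 1·177147 = 177096.

177096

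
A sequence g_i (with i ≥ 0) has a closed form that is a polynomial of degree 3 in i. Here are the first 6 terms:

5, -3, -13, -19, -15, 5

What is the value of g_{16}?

1st diffs: -8, -10, -6, 4, 20.
2nd diffs: -2, 4, 10, 16.
3rd diffs: 6, 6, 6 (constant).
Newton forward-difference form: g_i = 5 + (-8)·C(i,1) + (-2)·C(i,2) + 6·C(i,3).
At i = 16: i = 16, so g_{16} = 5 - 128 - 240 + 3360 = 2997.

2997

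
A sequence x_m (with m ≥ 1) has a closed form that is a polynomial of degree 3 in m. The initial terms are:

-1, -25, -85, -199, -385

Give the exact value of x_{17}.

1st diffs: -24, -60, -114, -186.
2nd diffs: -36, -54, -72.
3rd diffs: -18, -18 (constant).
So x_m = -3m^3 - 3m + 5.
Evaluating at m = 17 gives x_{17} = -14785.

-14785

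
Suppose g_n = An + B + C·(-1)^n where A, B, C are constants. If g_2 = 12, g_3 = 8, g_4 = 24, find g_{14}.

Write the equations: 2A + B + C = 12; 3A + B - C = 8; 4A + B + C = 24.
Subtracting the first from the second: A - 2C = -4.
Subtracting the second from the third: A + 2C = 16.
Solving: C = 5, A = 6, then B = -5.
Therefore g_{14} = 84 + (-5) + 5·1 = 84.

84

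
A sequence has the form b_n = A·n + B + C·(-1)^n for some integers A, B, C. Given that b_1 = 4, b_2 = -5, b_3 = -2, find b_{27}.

At n = 1, 2, 3: A + B - C = 4; 2A + B + C = -5; 3A + B - C = -2.
Subtracting the first from the second: A + 2C = -9.
Subtracting the second from the third: A - 2C = 3.
Solving: C = -3, A = -3, then B = 4.
So b_n = -3·n + 4 + (-3)·(-1)^n; at n=27 this is -74.

-74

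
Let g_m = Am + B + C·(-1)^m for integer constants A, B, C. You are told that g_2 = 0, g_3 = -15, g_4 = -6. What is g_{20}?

Plug in m = 2, 3, 4: 2A + B + C = 0; 3A + B - C = -15; 4A + B + C = -6.
Subtracting the first from the second: A - 2C = -15.
Subtracting the second from the third: A + 2C = 9.
Solving: C = 6, A = -3, then B = 0.
Hence g_{20} = -3·20 + 0 + 6·1 = -54.

-54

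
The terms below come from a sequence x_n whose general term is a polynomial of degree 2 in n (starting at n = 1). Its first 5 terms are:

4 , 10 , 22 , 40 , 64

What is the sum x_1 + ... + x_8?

536

1st diffs: 6, 12, 18, 24.
2nd diffs: 6, 6, 6 (constant).
So x_n = 3n^2 - 3n + 4.
Continuing: 94, 130, 172.
Summing n = 1..8 (8 terms) gives 536.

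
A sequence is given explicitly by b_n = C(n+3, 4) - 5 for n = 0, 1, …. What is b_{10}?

710

C(13, 4) = 715, so b_{10} = 710.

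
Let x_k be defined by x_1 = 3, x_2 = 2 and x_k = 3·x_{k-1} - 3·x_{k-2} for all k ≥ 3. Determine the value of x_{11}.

972

Applying the relation repeatedly:
x_3 = -3;  x_4 = -15;  x_5 = -36;  x_6 = -63;  x_7 = -81;  x_8 = -54;  x_9 = 81;  x_{10} = 405;  x_{11} = 972.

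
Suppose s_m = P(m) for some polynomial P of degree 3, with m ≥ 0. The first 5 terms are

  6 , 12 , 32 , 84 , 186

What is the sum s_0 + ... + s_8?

3714

1st diffs: 6, 20, 52, 102.
2nd diffs: 14, 32, 50.
3rd diffs: 18, 18 (constant).
Newton forward-difference form: s_m = 6 + 6·C(m,1) + 14·C(m,2) + 18·C(m,3).
Continuing: 356, 612, 972, 1454.
Summing m = 0..8 (9 terms) gives 3714.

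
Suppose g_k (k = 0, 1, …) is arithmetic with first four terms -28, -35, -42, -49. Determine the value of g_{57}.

Common difference d = -7.
g_k = -28 + (k - 0)·(-7).
g_{57} = -28 + 57·(-7) = -427.

-427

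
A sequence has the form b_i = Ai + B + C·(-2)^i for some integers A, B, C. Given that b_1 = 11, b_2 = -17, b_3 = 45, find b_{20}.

The three given values yield: A + B - 2C = 11; 2A + B + 4C = -17; 3A + B - 8C = 45.
Subtracting the first from the second: A + 6C = -28.
Subtracting the second from the third: A - 12C = 62.
Solving: C = -5, A = 2, then B = -1.
Hence b_{20} = 2·20 + (-1) + (-5)·1048576 = -5242841.

-5242841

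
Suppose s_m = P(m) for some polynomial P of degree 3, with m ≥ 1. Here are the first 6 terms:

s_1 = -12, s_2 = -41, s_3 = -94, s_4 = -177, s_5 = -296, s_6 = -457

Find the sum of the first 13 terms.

-13572

1st diffs: -29, -53, -83, -119, -161.
2nd diffs: -24, -30, -36, -42.
3rd diffs: -6, -6, -6 (constant).
So s_m = -m^3 - 6m^2 - 4m - 1.
Continuing: …, -666, -929, -1252, -1641, …, s_{13} = -3264.
Summing m = 1..13 (13 terms) gives -13572.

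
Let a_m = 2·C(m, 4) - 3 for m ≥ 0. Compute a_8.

137

C(8, 4) = 70, so a_8 = 137.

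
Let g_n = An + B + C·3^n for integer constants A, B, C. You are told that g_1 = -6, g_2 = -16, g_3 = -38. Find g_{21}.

-10460353286

Write the equations: A + B + 3C = -6; 2A + B + 9C = -16; 3A + B + 27C = -38.
Subtracting the first from the second: A + 6C = -10.
Subtracting the second from the third: A + 18C = -22.
Solving: C = -1, A = -4, then B = 1.
Hence g_{21} = -4·21 + 1 + (-1)·10460353203 = -10460353286.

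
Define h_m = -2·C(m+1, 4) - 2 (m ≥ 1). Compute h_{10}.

C(11, 4) = 330, so h_{10} = -662.

-662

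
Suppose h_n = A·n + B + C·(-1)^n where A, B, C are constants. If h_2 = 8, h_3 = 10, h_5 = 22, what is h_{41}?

At n = 2, 3, 5: 2A + B + C = 8; 3A + B - C = 10; 5A + B - C = 22.
Subtracting the first from the second: A - 2C = 2.
Subtracting the second from the third: 2A = 12.
Solving: C = 2, A = 6, then B = -6.
Hence h_{41} = 6·41 + (-6) + 2·(-1) = 238.

238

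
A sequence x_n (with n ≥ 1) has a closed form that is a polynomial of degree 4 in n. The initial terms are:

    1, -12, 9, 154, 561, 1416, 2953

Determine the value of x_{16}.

1st diffs: -13, 21, 145, 407, 855, 1537.
2nd diffs: 34, 124, 262, 448, 682.
3rd diffs: 90, 138, 186, 234.
4th diffs: 48, 48, 48 (constant).
Newton forward-difference form: x_n = 1 + (-13)·C(n-1,1) + 34·C(n-1,2) + 90·C(n-1,3) + 48·C(n-1,4).
At n = 16: n-1 = 15, so x_{16} = 1 - 195 + 3570 + 40950 + 65520 = 109846.

109846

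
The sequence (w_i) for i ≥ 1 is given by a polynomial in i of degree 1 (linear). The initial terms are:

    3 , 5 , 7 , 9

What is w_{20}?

1st diffs: 2, 2, 2 (constant).
So w_i = 2i + 1.
Evaluating at i = 20 gives w_{20} = 41.

41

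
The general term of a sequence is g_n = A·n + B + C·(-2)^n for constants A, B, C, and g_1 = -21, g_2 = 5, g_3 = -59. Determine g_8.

At n = 1, 2, 3: A + B - 2C = -21; 2A + B + 4C = 5; 3A + B - 8C = -59.
Subtracting the first from the second: A + 6C = 26.
Subtracting the second from the third: A - 12C = -64.
Solving: C = 5, A = -4, then B = -7.
So g_n = -4·n + (-7) + 5·(-2)^n; at n=8 this is 1241.

1241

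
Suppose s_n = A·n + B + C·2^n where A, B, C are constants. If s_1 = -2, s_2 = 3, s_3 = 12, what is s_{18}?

The three given values yield: A + B + 2C = -2; 2A + B + 4C = 3; 3A + B + 8C = 12.
Subtracting the first from the second: A + 2C = 5.
Subtracting the second from the third: A + 4C = 9.
Solving: C = 2, A = 1, then B = -7.
So s_n = 1·n + (-7) + 2·2^n; at n=18 this is 524299.

524299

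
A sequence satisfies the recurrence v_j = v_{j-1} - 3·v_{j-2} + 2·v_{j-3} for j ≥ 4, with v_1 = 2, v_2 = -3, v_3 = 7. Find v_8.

v_4 = 20; v_5 = -7; v_6 = -53; v_7 = 8; v_8 = 153.

153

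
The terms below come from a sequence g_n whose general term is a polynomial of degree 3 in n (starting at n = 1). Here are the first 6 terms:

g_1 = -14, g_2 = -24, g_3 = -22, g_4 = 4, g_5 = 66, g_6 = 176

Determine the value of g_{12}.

1st diffs: -10, 2, 26, 62, 110.
2nd diffs: 12, 24, 36, 48.
3rd diffs: 12, 12, 12 (constant).
Newton forward-difference form: g_n = -14 + (-10)·C(n-1,1) + 12·C(n-1,2) + 12·C(n-1,3).
At n = 12: n-1 = 11, so g_{12} = -14 - 110 + 660 + 1980 = 2516.

2516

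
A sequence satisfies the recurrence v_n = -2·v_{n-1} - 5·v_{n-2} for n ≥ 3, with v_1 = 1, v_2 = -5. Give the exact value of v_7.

v_3 = 5, v_4 = 15, v_5 = -55, v_6 = 35, v_7 = 205.

205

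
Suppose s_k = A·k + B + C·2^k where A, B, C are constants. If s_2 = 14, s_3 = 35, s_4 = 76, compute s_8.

Plug in k = 2, 3, 4: 2A + B + 4C = 14; 3A + B + 8C = 35; 4A + B + 16C = 76.
Subtracting the first from the second: A + 4C = 21.
Subtracting the second from the third: A + 8C = 41.
Solving: C = 5, A = 1, then B = -8.
Hence s_8 = 1·8 + (-8) + 5·256 = 1280.

1280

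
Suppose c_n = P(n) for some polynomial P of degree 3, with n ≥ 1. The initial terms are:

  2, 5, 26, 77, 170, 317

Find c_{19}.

12602

1st diffs: 3, 21, 51, 93, 147.
2nd diffs: 18, 30, 42, 54.
3rd diffs: 12, 12, 12 (constant).
Newton forward-difference form: c_n = 2 + 3·C(n-1,1) + 18·C(n-1,2) + 12·C(n-1,3).
At n = 19: n-1 = 18, so c_{19} = 2 + 54 + 2754 + 9792 = 12602.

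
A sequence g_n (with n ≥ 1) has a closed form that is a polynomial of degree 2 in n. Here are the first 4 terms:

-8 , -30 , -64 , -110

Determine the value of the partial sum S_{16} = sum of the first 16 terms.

1st diffs: -22, -34, -46.
2nd diffs: -12, -12 (constant).
Newton forward-difference form: g_n = -8 + (-22)·C(n-1,1) + (-12)·C(n-1,2).
Continuing: …, -168, -238, -320, -414, …, g_{16} = -1598.
Summing n = 1..16 (16 terms) gives -9488.

-9488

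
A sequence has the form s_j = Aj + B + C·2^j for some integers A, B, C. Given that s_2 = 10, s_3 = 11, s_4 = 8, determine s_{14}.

Plug in j = 2, 3, 4: 2A + B + 4C = 10; 3A + B + 8C = 11; 4A + B + 16C = 8.
Subtracting the first from the second: A + 4C = 1.
Subtracting the second from the third: A + 8C = -3.
Solving: C = -1, A = 5, then B = 4.
Hence s_{14} = 5·14 + 4 + (-1)·16384 = -16310.

-16310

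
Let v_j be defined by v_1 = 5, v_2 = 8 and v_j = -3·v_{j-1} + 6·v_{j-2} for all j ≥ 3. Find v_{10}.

115830

v_3 = 6;  v_4 = 30;  v_5 = -54;  v_6 = 342;  v_7 = -1350;  v_8 = 6102;  v_9 = -26406;  v_{10} = 115830.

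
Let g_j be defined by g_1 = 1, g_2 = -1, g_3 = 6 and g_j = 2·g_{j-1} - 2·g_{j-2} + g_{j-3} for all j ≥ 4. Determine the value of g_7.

1

Step forward from the initial values:
g_4 = 15; g_5 = 17; g_6 = 10; g_7 = 1.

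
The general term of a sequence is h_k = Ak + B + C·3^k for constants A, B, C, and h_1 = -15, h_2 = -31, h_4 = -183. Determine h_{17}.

-258280399

Plug in k = 1, 2, 4: A + B + 3C = -15; 2A + B + 9C = -31; 4A + B + 81C = -183.
Subtracting the first from the second: A + 6C = -16.
Subtracting the second from the third: 2A + 72C = -152.
Solving: C = -2, A = -4, then B = -5.
Hence h_{17} = -4·17 + (-5) + (-2)·129140163 = -258280399.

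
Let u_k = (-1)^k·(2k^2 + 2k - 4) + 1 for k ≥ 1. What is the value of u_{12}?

(-1)^12 = 1; 2k^2 + 2k - 4 at k=12 is 308; so u_{12} = 309.

309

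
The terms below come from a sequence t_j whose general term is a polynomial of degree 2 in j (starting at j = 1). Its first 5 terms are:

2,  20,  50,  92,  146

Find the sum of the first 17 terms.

10642

1st diffs: 18, 30, 42, 54.
2nd diffs: 12, 12, 12 (constant).
Newton forward-difference form: t_j = 2 + 18·C(j-1,1) + 12·C(j-1,2).
Continuing: …, 212, 290, 380, 482, …, t_{17} = 1730.
Summing j = 1..17 (17 terms) gives 10642.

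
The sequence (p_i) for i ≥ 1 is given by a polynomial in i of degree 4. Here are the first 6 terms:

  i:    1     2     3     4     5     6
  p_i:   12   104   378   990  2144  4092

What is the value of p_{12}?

52614

1st diffs: 92, 274, 612, 1154, 1948.
2nd diffs: 182, 338, 542, 794.
3rd diffs: 156, 204, 252.
4th diffs: 48, 48 (constant).
Newton forward-difference form: p_i = 12 + 92·C(i-1,1) + 182·C(i-1,2) + 156·C(i-1,3) + 48·C(i-1,4).
At i = 12: i-1 = 11, so p_{12} = 12 + 1012 + 10010 + 25740 + 15840 = 52614.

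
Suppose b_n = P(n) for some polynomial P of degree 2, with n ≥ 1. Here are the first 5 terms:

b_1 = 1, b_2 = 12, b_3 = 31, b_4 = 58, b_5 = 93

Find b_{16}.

1st diffs: 11, 19, 27, 35.
2nd diffs: 8, 8, 8 (constant).
So b_n = 4n^2 - n - 2.
Evaluating at n = 16 gives b_{16} = 1006.

1006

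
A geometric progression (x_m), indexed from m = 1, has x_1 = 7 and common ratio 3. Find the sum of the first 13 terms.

5580127

x_m = 7·3^(m-1).
S = 7·(3^13 - 1)/(3 - 1) = 7·(1594323 - 1)/(2) = 5580127.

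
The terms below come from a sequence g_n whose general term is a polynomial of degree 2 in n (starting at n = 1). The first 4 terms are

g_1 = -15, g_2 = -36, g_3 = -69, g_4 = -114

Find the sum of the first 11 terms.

1st diffs: -21, -33, -45.
2nd diffs: -12, -12 (constant).
So g_n = -6n^2 - 3n - 6.
Continuing: …, -171, -240, -321, -414, …, g_{11} = -765.
Summing n = 1..11 (11 terms) gives -3300.

-3300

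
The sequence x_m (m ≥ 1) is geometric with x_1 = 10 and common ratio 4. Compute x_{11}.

10485760

x_m = 10·4^(m-1).
x_{11} = 10·4^10 = 10485760.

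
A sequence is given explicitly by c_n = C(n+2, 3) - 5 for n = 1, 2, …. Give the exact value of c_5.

C(7, 3) = 35, so c_5 = 30.

30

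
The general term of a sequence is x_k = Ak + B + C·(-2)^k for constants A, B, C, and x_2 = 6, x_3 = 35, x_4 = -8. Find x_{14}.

-32694

Write the equations: 2A + B + 4C = 6; 3A + B - 8C = 35; 4A + B + 16C = -8.
Subtracting the first from the second: A - 12C = 29.
Subtracting the second from the third: A + 24C = -43.
Solving: C = -2, A = 5, then B = 4.
So x_k = 5·k + 4 + (-2)·(-2)^k; at k=14 this is -32694.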